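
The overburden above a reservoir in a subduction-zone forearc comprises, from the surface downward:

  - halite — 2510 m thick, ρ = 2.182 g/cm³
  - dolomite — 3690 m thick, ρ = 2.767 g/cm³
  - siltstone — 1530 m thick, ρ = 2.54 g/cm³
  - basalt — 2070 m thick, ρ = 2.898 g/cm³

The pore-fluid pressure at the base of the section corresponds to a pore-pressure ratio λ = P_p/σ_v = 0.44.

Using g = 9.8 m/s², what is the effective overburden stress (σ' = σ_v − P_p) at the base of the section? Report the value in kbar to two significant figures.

1.4 kbar

Overburden (lithostatic) stress σ_v:
halite: 2182 kg/m³ × 9.8 m/s² × 2510 m = 5.367×10^7 Pa = 53.67 MPa
dolomite: 2767 kg/m³ × 9.8 m/s² × 3690 m = 1.001×10^8 Pa = 100.1 MPa
siltstone: 2540 kg/m³ × 9.8 m/s² × 1530 m = 3.808×10^7 Pa = 38.08 MPa
basalt: 2898 kg/m³ × 9.8 m/s² × 2070 m = 5.879×10^7 Pa = 58.79 MPa
Total = 53.67 + 100.1 + 38.08 + 58.79 = 250.61 MPa
Pore pressure P_p = λ·σ_v = 0.44 × 250.6 MPa = 110.3 MPa
Effective stress σ' = σ_v − P_p = 250.6 − 110.3 = 140.34 MPa = 1.4034 kbar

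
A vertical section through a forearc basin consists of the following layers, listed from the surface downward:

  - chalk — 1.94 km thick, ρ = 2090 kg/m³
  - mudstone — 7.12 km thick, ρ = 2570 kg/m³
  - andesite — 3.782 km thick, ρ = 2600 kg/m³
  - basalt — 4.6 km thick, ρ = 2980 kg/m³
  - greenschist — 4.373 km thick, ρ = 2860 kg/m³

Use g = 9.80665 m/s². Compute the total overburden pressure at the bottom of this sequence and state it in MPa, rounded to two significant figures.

chalk: 2090 kg/m³ × 9.80665 m/s² × 1940 m = 3.976×10^7 Pa = 39.76 MPa
mudstone: 2570 kg/m³ × 9.80665 m/s² × 7120 m = 1.794×10^8 Pa = 179.4 MPa
andesite: 2600 kg/m³ × 9.80665 m/s² × 3782 m = 9.643×10^7 Pa = 96.43 MPa
basalt: 2980 kg/m³ × 9.80665 m/s² × 4600 m = 1.344×10^8 Pa = 134.4 MPa
greenschist: 2860 kg/m³ × 9.80665 m/s² × 4373 m = 1.226×10^8 Pa = 122.6 MPa
Total = 39.76 + 179.4 + 96.43 + 134.4 + 122.6 = 572.72 MPa

570 MPa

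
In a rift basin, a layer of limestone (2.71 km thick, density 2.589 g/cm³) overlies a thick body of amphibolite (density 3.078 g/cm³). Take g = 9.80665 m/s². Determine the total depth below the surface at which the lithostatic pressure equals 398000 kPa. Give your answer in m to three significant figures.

Pressure at base of upper layers: 2589×9.80665×2710 = 6.881×10^7 Pa = 68805 kPa
Remaining pressure to be supplied by amphibolite: 3.980×10^8 − 6.881×10^7 = 3.292×10^8 Pa
Additional depth in amphibolite = 3.292×10^8 Pa / (3078 kg/m³ × 9.80665 m/s²) = 10906 m
Total depth = 2710 m + 10906 m = 13616 m

13600 m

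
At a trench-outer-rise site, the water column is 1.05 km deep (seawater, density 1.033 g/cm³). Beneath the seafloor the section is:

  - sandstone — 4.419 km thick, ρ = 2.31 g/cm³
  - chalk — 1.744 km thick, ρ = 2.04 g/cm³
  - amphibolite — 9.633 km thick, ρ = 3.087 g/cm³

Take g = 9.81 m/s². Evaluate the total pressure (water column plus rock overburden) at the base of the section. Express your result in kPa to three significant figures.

437000 kPa

seawater: 1033 kg/m³ × 9.81 m/s² × 1050 m = 1.064×10^7 Pa = 10640 kPa
sandstone: 2310 kg/m³ × 9.81 m/s² × 4419 m = 1.001×10^8 Pa = 1.001×10^5 kPa
chalk: 2040 kg/m³ × 9.81 m/s² × 1744 m = 3.490×10^7 Pa = 34902 kPa
amphibolite: 3087 kg/m³ × 9.81 m/s² × 9633 m = 2.917×10^8 Pa = 2.917×10^5 kPa
Total = 10640 + 1.001×10^5 + 34902 + 2.917×10^5 = 4.3740×10^5 kPa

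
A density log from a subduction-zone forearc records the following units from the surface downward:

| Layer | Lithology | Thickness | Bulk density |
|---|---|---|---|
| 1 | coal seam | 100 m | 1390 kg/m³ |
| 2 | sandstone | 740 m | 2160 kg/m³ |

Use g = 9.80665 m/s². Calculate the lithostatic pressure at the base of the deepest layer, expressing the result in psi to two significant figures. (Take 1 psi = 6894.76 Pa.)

coal seam: 1390 kg/m³ × 9.80665 m/s² × 100 m = 1.363×10^6 Pa = 197.7 psi
sandstone: 2160 kg/m³ × 9.80665 m/s² × 740 m = 1.567×10^7 Pa = 2273 psi
Total = 197.7 + 2273 = 2471.2 psi

2500 psi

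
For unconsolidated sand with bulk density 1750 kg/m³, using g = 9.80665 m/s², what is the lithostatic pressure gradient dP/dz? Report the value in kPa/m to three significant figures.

dP/dz = ρg = 1750 kg/m³ × 9.80665 m/s² = 17162 Pa/m
= 17162 Pa/m × (1 kPa/m / 1000.0 Pa/m) = 17.162 kPa/m

17.2 kPa/m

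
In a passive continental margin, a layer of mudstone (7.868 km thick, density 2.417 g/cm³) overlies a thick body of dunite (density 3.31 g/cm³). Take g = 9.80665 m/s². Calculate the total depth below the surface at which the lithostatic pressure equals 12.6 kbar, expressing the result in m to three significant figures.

Pressure at base of upper layers: 2417×9.80665×7868 = 1.865×10^8 Pa = 1.865 kbar
Remaining pressure to be supplied by dunite: 1.260×10^9 − 1.865×10^8 = 1.074×10^9 Pa
Additional depth in dunite = 1.074×10^9 Pa / (3310 kg/m³ × 9.80665 m/s²) = 33072 m
Total depth = 7868 m + 33072 m = 40940 m

40900 m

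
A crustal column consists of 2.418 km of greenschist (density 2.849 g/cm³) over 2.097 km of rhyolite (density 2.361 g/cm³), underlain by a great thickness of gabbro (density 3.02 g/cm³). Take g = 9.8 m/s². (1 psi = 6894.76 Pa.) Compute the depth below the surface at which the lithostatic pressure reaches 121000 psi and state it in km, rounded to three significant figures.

28.8 km

Pressure at base of upper layers: 2849×9.8×2418 + 2361×9.8×2097 = 1.160×10^8 Pa = 16829 psi
Remaining pressure to be supplied by gabbro: 8.343×10^8 − 1.160×10^8 = 7.182×10^8 Pa
Additional depth in gabbro = 7.182×10^8 Pa / (3020 kg/m³ × 9.8 m/s²) = 24268 m
Total depth = 4515 m + 24268 m = 28783 m
= 28.783 km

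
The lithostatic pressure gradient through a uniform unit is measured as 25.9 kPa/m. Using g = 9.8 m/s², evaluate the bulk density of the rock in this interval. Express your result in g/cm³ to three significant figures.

2.64 g/cm³

ρ = (dP/dz)/g = 25.9 kPa/m / 9.8 m/s² = 25900 Pa/m / 9.8 m/s² = 2642.9 kg/m³
= 2.643 g/cm³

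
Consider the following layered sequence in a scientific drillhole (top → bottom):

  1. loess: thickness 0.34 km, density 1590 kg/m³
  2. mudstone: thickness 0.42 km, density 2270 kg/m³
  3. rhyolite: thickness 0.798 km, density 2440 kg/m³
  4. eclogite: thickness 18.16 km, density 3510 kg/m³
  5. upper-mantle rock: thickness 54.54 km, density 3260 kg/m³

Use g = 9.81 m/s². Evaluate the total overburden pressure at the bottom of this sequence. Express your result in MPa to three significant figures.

2400 MPa

loess: 1590 kg/m³ × 9.81 m/s² × 340 m = 5.303×10^6 Pa = 5.303 MPa
mudstone: 2270 kg/m³ × 9.81 m/s² × 420 m = 9.353×10^6 Pa = 9.353 MPa
rhyolite: 2440 kg/m³ × 9.81 m/s² × 798 m = 1.910×10^7 Pa = 19.10 MPa
eclogite: 3510 kg/m³ × 9.81 m/s² × 18160 m = 6.253×10^8 Pa = 625.3 MPa
upper-mantle rock: 3260 kg/m³ × 9.81 m/s² × 54540 m = 1.744×10^9 Pa = 1744 MPa
Total = 5.303 + 9.353 + 19.10 + 625.3 + 1744 = 2403.3 MPa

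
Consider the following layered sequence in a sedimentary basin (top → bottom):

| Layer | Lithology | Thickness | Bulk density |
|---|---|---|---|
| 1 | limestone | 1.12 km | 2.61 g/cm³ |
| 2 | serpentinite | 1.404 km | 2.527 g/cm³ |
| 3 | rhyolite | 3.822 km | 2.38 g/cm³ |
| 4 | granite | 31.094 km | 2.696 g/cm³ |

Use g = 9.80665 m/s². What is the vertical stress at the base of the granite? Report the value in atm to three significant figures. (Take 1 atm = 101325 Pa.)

9620 atm

limestone: 2610 kg/m³ × 9.80665 m/s² × 1120 m = 2.867×10^7 Pa = 282.9 atm
serpentinite: 2527 kg/m³ × 9.80665 m/s² × 1404 m = 3.479×10^7 Pa = 343.4 atm
rhyolite: 2380 kg/m³ × 9.80665 m/s² × 3822 m = 8.920×10^7 Pa = 880.4 atm
granite: 2696 kg/m³ × 9.80665 m/s² × 31094 m = 8.221×10^8 Pa = 8113 atm
Total = 282.9 + 343.4 + 880.4 + 8113 = 9620.0 atm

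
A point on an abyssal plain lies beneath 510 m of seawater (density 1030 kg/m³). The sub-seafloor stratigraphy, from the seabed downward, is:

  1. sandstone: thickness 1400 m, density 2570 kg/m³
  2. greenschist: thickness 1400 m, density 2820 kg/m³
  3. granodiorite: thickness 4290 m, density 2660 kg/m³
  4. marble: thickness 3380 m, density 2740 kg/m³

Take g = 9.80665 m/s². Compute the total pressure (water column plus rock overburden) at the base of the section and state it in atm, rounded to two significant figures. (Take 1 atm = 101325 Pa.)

seawater: 1030 kg/m³ × 9.80665 m/s² × 510 m = 5.151×10^6 Pa = 50.84 atm
sandstone: 2570 kg/m³ × 9.80665 m/s² × 1400 m = 3.528×10^7 Pa = 348.2 atm
greenschist: 2820 kg/m³ × 9.80665 m/s² × 1400 m = 3.872×10^7 Pa = 382.1 atm
granodiorite: 2660 kg/m³ × 9.80665 m/s² × 4290 m = 1.119×10^8 Pa = 1104 atm
marble: 2740 kg/m³ × 9.80665 m/s² × 3380 m = 9.082×10^7 Pa = 896.3 atm
Total = 50.84 + 348.2 + 382.1 + 1104 + 896.3 = 2782.0 atm

2800 atm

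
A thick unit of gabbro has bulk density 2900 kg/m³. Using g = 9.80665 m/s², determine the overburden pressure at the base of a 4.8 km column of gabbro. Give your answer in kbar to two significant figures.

1.4 kbar

gabbro: 2900 kg/m³ × 9.80665 m/s² × 4800 m = 1.365×10^8 Pa = 1.365 kbar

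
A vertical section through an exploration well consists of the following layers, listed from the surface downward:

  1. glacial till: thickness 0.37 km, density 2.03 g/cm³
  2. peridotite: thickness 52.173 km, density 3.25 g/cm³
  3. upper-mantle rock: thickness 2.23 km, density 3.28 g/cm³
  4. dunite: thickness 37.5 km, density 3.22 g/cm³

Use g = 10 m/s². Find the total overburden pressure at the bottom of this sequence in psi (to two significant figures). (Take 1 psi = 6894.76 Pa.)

430000 psi

glacial till: 2030 kg/m³ × 10 m/s² × 370 m = 7.511×10^6 Pa = 1089 psi
peridotite: 3250 kg/m³ × 10 m/s² × 52173 m = 1.696×10^9 Pa = 2.459×10^5 psi
upper-mantle rock: 3280 kg/m³ × 10 m/s² × 2230 m = 7.314×10^7 Pa = 10609 psi
dunite: 3220 kg/m³ × 10 m/s² × 37500 m = 1.208×10^9 Pa = 1.751×10^5 psi
Total = 1089 + 2.459×10^5 + 10609 + 1.751×10^5 = 4.3276×10^5 psi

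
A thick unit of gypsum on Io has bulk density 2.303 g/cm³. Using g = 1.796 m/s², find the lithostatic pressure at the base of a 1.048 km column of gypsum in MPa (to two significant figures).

4.3 MPa

gypsum: 2303 kg/m³ × 1.796 m/s² × 1048 m = 4.335×10^6 Pa = 4.335 MPa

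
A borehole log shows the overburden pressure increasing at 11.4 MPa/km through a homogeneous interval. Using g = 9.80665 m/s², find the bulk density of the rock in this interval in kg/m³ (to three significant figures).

ρ = (dP/dz)/g = 11.4 MPa/km / 9.80665 m/s² = 11400 Pa/m / 9.80665 m/s² = 1162.5 kg/m³

1160 kg/m³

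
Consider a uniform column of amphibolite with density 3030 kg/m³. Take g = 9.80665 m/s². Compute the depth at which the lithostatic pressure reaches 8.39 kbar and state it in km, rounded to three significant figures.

28.2 km

h = P/(ρg) = 8.39 kbar / (3030 kg/m³ × 9.80665 m/s²) = 8.390×10^8 Pa / 29714 Pa/m = 28236 m
= 28.236 km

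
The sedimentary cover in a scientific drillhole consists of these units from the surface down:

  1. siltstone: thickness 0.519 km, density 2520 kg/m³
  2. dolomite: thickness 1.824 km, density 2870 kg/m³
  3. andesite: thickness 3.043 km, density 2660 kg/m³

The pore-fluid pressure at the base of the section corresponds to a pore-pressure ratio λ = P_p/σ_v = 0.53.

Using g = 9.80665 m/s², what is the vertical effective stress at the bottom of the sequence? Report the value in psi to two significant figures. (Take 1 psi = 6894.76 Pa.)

Overburden (lithostatic) stress σ_v:
siltstone: 2520 kg/m³ × 9.80665 m/s² × 519 m = 1.283×10^7 Pa = 12.83 MPa
dolomite: 2870 kg/m³ × 9.80665 m/s² × 1824 m = 5.134×10^7 Pa = 51.34 MPa
andesite: 2660 kg/m³ × 9.80665 m/s² × 3043 m = 7.938×10^7 Pa = 79.38 MPa
Total = 12.83 + 51.34 + 79.38 = 143.54 MPa
Pore pressure P_p = λ·σ_v = 0.53 × 143.5 MPa = 76.08 MPa
Effective stress σ' = σ_v − P_p = 143.5 − 76.08 = 67.464 MPa = 9784.9 psi

9800 psi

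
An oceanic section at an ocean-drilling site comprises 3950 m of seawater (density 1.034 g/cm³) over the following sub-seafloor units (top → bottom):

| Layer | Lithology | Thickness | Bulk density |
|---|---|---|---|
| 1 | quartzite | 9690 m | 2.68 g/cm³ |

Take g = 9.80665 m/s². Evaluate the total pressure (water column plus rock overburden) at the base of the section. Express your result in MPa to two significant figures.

290 MPa

seawater: 1034 kg/m³ × 9.80665 m/s² × 3950 m = 4.005×10^7 Pa = 40.05 MPa
quartzite: 2680 kg/m³ × 9.80665 m/s² × 9690 m = 2.547×10^8 Pa = 254.7 MPa
Total = 40.05 + 254.7 = 294.72 MPa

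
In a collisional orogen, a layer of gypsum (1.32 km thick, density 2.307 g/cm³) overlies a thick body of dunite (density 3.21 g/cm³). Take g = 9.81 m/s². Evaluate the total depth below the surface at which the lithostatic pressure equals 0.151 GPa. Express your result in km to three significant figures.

5.17 km

Pressure at base of upper layers: 2307×9.81×1320 = 2.987×10^7 Pa = 0.02987 GPa
Remaining pressure to be supplied by dunite: 1.510×10^8 − 2.987×10^7 = 1.211×10^8 Pa
Additional depth in dunite = 1.211×10^8 Pa / (3210 kg/m³ × 9.81 m/s²) = 3846.5 m
Total depth = 1320 m + 3846.5 m = 5166.5 m
= 5.1665 km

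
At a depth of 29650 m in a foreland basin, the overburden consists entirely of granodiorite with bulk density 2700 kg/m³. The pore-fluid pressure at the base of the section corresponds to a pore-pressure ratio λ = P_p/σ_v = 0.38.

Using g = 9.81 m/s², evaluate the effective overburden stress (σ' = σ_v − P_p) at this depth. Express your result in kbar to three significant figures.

Overburden (lithostatic) stress σ_v:
granodiorite: 2700 kg/m³ × 9.81 m/s² × 29650 m = 7.853×10^8 Pa = 785.3 MPa
Pore pressure P_p = λ·σ_v = 0.38 × 785.3 MPa = 298.4 MPa
Effective stress σ' = σ_v − P_p = 785.3 − 298.4 = 486.91 MPa = 4.8691 kbar

4.87 kbar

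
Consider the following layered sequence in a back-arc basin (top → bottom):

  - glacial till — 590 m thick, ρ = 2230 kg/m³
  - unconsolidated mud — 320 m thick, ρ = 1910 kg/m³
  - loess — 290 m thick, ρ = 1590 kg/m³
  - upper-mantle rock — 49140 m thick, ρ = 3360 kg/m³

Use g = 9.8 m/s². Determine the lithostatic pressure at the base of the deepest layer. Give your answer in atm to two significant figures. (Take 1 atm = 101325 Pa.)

glacial till: 2230 kg/m³ × 9.8 m/s² × 590 m = 1.289×10^7 Pa = 127.3 atm
unconsolidated mud: 1910 kg/m³ × 9.8 m/s² × 320 m = 5.990×10^6 Pa = 59.11 atm
loess: 1590 kg/m³ × 9.8 m/s² × 290 m = 4.519×10^6 Pa = 44.60 atm
upper-mantle rock: 3360 kg/m³ × 9.8 m/s² × 49140 m = 1.618×10^9 Pa = 15969 atm
Total = 127.3 + 59.11 + 44.60 + 15969 = 16200 atm

16000 atm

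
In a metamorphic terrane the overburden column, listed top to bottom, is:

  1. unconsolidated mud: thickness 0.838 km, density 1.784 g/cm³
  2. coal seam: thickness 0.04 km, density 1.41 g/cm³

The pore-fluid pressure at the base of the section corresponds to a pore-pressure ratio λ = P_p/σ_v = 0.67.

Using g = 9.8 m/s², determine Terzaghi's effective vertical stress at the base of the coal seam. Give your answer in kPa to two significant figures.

Overburden (lithostatic) stress σ_v:
unconsolidated mud: 1784 kg/m³ × 9.8 m/s² × 838 m = 1.465×10^7 Pa = 14.65 MPa
coal seam: 1410 kg/m³ × 9.8 m/s² × 40 m = 5.527×10^5 Pa = 0.5527 MPa
Total = 14.65 + 0.5527 = 15.204 MPa
Pore pressure P_p = λ·σ_v = 0.67 × 15.20 MPa = 10.19 MPa
Effective stress σ' = σ_v − P_p = 15.20 − 10.19 = 5.0172 MPa = 5017.2 kPa

5000 kPa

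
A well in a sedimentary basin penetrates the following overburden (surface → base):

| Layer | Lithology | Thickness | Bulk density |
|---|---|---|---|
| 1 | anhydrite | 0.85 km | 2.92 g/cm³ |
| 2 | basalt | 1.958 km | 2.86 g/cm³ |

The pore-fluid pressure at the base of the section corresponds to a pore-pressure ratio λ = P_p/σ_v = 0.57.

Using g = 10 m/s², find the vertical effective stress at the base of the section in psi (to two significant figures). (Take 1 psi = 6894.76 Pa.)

Overburden (lithostatic) stress σ_v:
anhydrite: 2920 kg/m³ × 10 m/s² × 850 m = 2.482×10^7 Pa = 24.82 MPa
basalt: 2860 kg/m³ × 10 m/s² × 1958 m = 5.600×10^7 Pa = 56.00 MPa
Total = 24.82 + 56.00 = 80.819 MPa
Pore pressure P_p = λ·σ_v = 0.57 × 80.82 MPa = 46.07 MPa
Effective stress σ' = σ_v − P_p = 80.82 − 46.07 = 34.752 MPa = 5040.4 psi

5000 psi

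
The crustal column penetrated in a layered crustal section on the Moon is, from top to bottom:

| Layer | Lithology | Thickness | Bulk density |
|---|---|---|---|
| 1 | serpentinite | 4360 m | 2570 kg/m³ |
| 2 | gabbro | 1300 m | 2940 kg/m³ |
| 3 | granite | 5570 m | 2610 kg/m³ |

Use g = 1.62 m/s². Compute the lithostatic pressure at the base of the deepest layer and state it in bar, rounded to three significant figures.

479 bar

serpentinite: 2570 kg/m³ × 1.62 m/s² × 4360 m = 1.815×10^7 Pa = 181.5 bar
gabbro: 2940 kg/m³ × 1.62 m/s² × 1300 m = 6.192×10^6 Pa = 61.92 bar
granite: 2610 kg/m³ × 1.62 m/s² × 5570 m = 2.355×10^7 Pa = 235.5 bar
Total = 181.5 + 61.92 + 235.5 = 478.95 bar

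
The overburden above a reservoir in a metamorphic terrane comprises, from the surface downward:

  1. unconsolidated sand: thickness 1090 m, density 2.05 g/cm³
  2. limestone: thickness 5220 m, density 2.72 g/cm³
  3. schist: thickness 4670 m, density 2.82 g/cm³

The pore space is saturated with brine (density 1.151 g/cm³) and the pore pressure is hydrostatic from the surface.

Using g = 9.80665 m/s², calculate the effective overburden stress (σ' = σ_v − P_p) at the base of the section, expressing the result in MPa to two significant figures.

170 MPa

Overburden (lithostatic) stress σ_v:
unconsolidated sand: 2050 kg/m³ × 9.80665 m/s² × 1090 m = 2.191×10^7 Pa = 21.91 MPa
limestone: 2720 kg/m³ × 9.80665 m/s² × 5220 m = 1.392×10^8 Pa = 139.2 MPa
schist: 2820 kg/m³ × 9.80665 m/s² × 4670 m = 1.291×10^8 Pa = 129.1 MPa
Total = 21.91 + 139.2 + 129.1 = 290.30 MPa
Pore pressure P_p = 1151 kg/m³ × 9.80665 m/s² × 10980 m = 1.239×10^8 Pa = 123.9 MPa
Effective stress σ' = σ_v − P_p = 290.3 − 123.9 = 166.36 MPa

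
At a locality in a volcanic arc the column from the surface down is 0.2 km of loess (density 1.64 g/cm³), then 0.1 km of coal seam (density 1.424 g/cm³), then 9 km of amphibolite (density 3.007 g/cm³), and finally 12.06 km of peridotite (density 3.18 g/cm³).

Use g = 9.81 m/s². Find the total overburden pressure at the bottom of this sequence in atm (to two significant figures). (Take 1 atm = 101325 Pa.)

6400 atm

loess: 1640 kg/m³ × 9.81 m/s² × 200 m = 3.218×10^6 Pa = 31.76 atm
coal seam: 1424 kg/m³ × 9.81 m/s² × 100 m = 1.397×10^6 Pa = 13.79 atm
amphibolite: 3007 kg/m³ × 9.81 m/s² × 9000 m = 2.655×10^8 Pa = 2620 atm
peridotite: 3180 kg/m³ × 9.81 m/s² × 12060 m = 3.762×10^8 Pa = 3713 atm
Total = 31.76 + 13.79 + 2620 + 3713 = 6378.7 atm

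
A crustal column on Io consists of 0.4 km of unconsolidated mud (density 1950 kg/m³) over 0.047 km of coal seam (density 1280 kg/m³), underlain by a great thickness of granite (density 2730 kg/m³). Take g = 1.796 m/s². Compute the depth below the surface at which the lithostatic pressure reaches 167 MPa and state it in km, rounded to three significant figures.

34.2 km

Pressure at base of upper layers: 1950×1.796×400 + 1280×1.796×47 = 1.509×10^6 Pa = 1.509 MPa
Remaining pressure to be supplied by granite: 1.670×10^8 − 1.509×10^6 = 1.655×10^8 Pa
Additional depth in granite = 1.655×10^8 Pa / (2730 kg/m³ × 1.796 m/s²) = 33752 m
Total depth = 447 m + 33752 m = 34199 m
= 34.199 km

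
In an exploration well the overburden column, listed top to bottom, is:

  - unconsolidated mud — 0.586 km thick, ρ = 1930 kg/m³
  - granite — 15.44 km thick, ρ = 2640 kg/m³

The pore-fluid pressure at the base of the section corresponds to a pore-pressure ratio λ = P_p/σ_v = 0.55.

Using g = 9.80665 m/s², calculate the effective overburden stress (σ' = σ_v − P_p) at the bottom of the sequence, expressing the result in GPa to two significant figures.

0.18 GPa

Overburden (lithostatic) stress σ_v:
unconsolidated mud: 1930 kg/m³ × 9.80665 m/s² × 586 m = 1.109×10^7 Pa = 11.09 MPa
granite: 2640 kg/m³ × 9.80665 m/s² × 15440 m = 3.997×10^8 Pa = 399.7 MPa
Total = 11.09 + 399.7 = 410.83 MPa
Pore pressure P_p = λ·σ_v = 0.55 × 410.8 MPa = 226.0 MPa
Effective stress σ' = σ_v − P_p = 410.8 − 226.0 = 184.87 MPa = 0.18487 GPa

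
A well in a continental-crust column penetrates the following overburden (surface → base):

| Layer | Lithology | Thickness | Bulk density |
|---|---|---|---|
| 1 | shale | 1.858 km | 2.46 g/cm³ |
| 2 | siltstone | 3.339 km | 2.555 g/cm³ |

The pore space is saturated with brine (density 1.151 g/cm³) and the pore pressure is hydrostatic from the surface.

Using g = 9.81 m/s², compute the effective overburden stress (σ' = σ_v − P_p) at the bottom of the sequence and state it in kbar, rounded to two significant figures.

0.70 kbar

Overburden (lithostatic) stress σ_v:
shale: 2460 kg/m³ × 9.81 m/s² × 1858 m = 4.484×10^7 Pa = 44.84 MPa
siltstone: 2555 kg/m³ × 9.81 m/s² × 3339 m = 8.369×10^7 Pa = 83.69 MPa
Total = 44.84 + 83.69 = 128.53 MPa
Pore pressure P_p = 1151 kg/m³ × 9.81 m/s² × 5197 m = 5.868×10^7 Pa = 58.68 MPa
Effective stress σ' = σ_v − P_p = 128.5 − 58.68 = 69.848 MPa = 0.69848 kbar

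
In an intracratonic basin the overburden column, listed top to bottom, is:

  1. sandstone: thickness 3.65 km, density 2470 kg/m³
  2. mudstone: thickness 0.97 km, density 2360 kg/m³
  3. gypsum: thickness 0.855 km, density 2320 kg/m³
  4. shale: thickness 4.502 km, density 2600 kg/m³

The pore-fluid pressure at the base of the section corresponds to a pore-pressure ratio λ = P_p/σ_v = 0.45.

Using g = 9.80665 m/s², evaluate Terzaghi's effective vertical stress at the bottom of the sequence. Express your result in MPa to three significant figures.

135 MPa

Overburden (lithostatic) stress σ_v:
sandstone: 2470 kg/m³ × 9.80665 m/s² × 3650 m = 8.841×10^7 Pa = 88.41 MPa
mudstone: 2360 kg/m³ × 9.80665 m/s² × 970 m = 2.245×10^7 Pa = 22.45 MPa
gypsum: 2320 kg/m³ × 9.80665 m/s² × 855 m = 1.945×10^7 Pa = 19.45 MPa
shale: 2600 kg/m³ × 9.80665 m/s² × 4502 m = 1.148×10^8 Pa = 114.8 MPa
Total = 88.41 + 22.45 + 19.45 + 114.8 = 245.10 MPa
Pore pressure P_p = λ·σ_v = 0.45 × 245.1 MPa = 110.3 MPa
Effective stress σ' = σ_v − P_p = 245.1 − 110.3 = 134.81 MPa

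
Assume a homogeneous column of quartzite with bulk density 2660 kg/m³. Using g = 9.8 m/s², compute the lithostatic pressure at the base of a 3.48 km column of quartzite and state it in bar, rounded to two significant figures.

910 bar

quartzite: 2660 kg/m³ × 9.8 m/s² × 3480 m = 9.072×10^7 Pa = 907.2 bar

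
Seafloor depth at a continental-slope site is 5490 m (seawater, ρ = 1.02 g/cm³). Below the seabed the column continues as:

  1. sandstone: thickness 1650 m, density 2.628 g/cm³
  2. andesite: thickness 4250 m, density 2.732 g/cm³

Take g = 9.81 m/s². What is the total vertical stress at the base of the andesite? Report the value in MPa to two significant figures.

210 MPa

seawater: 1020 kg/m³ × 9.81 m/s² × 5490 m = 5.493×10^7 Pa = 54.93 MPa
sandstone: 2628 kg/m³ × 9.81 m/s² × 1650 m = 4.254×10^7 Pa = 42.54 MPa
andesite: 2732 kg/m³ × 9.81 m/s² × 4250 m = 1.139×10^8 Pa = 113.9 MPa
Total = 54.93 + 42.54 + 113.9 = 211.38 MPa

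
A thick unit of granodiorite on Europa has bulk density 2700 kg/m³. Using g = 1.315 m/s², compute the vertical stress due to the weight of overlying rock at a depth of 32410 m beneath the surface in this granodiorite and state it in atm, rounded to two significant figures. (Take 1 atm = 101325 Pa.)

1100 atm

granodiorite: 2700 kg/m³ × 1.315 m/s² × 32410 m = 1.151×10^8 Pa = 1136 atm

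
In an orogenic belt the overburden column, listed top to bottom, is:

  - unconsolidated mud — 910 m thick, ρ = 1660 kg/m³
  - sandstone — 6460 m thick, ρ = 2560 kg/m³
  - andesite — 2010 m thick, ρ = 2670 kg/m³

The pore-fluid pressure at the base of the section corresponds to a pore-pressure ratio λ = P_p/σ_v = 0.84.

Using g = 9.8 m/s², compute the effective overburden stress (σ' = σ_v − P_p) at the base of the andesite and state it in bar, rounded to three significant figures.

Overburden (lithostatic) stress σ_v:
unconsolidated mud: 1660 kg/m³ × 9.8 m/s² × 910 m = 1.480×10^7 Pa = 14.80 MPa
sandstone: 2560 kg/m³ × 9.8 m/s² × 6460 m = 1.621×10^8 Pa = 162.1 MPa
andesite: 2670 kg/m³ × 9.8 m/s² × 2010 m = 5.259×10^7 Pa = 52.59 MPa
Total = 14.80 + 162.1 + 52.59 = 229.47 MPa
Pore pressure P_p = λ·σ_v = 0.84 × 229.5 MPa = 192.8 MPa
Effective stress σ' = σ_v − P_p = 229.5 − 192.8 = 36.715 MPa = 367.15 bar

367 bar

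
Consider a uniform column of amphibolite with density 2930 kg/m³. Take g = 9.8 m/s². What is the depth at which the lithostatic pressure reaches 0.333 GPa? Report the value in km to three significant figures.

11.6 km

h = P/(ρg) = 0.333 GPa / (2930 kg/m³ × 9.8 m/s²) = 3.330×10^8 Pa / 28714 Pa/m = 11597 m
= 11.597 km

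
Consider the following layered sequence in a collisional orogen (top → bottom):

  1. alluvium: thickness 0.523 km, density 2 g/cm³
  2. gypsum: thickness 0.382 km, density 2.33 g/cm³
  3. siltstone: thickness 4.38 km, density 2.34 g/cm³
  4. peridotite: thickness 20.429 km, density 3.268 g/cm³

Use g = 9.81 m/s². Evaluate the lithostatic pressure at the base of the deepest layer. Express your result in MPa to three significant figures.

alluvium: 2000 kg/m³ × 9.81 m/s² × 523 m = 1.026×10^7 Pa = 10.26 MPa
gypsum: 2330 kg/m³ × 9.81 m/s² × 382 m = 8.731×10^6 Pa = 8.731 MPa
siltstone: 2340 kg/m³ × 9.81 m/s² × 4380 m = 1.005×10^8 Pa = 100.5 MPa
peridotite: 3268 kg/m³ × 9.81 m/s² × 20429 m = 6.549×10^8 Pa = 654.9 MPa
Total = 10.26 + 8.731 + 100.5 + 654.9 = 774.47 MPa

774 MPa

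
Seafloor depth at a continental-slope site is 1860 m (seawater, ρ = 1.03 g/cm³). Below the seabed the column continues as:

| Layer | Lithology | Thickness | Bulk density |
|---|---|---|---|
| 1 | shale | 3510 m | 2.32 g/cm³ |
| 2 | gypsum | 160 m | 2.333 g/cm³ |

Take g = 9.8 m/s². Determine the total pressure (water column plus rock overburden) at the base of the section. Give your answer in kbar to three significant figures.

1.02 kbar

seawater: 1030 kg/m³ × 9.8 m/s² × 1860 m = 1.877×10^7 Pa = 0.1877 kbar
shale: 2320 kg/m³ × 9.8 m/s² × 3510 m = 7.980×10^7 Pa = 0.7980 kbar
gypsum: 2333 kg/m³ × 9.8 m/s² × 160 m = 3.658×10^6 Pa = 0.03658 kbar
Total = 0.1877 + 0.7980 + 0.03658 = 1.0224 kbar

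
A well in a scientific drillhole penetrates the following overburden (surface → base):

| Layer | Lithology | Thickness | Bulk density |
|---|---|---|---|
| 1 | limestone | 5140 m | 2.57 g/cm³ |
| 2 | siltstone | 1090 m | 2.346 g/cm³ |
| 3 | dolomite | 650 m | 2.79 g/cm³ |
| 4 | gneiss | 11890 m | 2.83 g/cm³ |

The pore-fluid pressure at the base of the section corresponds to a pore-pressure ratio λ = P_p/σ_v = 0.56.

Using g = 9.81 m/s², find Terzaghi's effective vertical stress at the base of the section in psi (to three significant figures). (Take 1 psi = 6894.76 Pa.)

Overburden (lithostatic) stress σ_v:
limestone: 2570 kg/m³ × 9.81 m/s² × 5140 m = 1.296×10^8 Pa = 129.6 MPa
siltstone: 2346 kg/m³ × 9.81 m/s² × 1090 m = 2.509×10^7 Pa = 25.09 MPa
dolomite: 2790 kg/m³ × 9.81 m/s² × 650 m = 1.779×10^7 Pa = 17.79 MPa
gneiss: 2830 kg/m³ × 9.81 m/s² × 11890 m = 3.301×10^8 Pa = 330.1 MPa
Total = 129.6 + 25.09 + 17.79 + 330.1 = 502.56 MPa
Pore pressure P_p = λ·σ_v = 0.56 × 502.6 MPa = 281.4 MPa
Effective stress σ' = σ_v − P_p = 502.6 − 281.4 = 221.13 MPa = 32072 psi

32100 psi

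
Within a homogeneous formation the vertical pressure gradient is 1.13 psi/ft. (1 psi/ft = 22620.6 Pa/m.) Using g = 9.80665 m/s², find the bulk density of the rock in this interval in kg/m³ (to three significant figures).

ρ = (dP/dz)/g = 1.13 psi/ft / 9.80665 m/s² = 25561 Pa/m / 9.80665 m/s² = 2606.5 kg/m³

2610 kg/m³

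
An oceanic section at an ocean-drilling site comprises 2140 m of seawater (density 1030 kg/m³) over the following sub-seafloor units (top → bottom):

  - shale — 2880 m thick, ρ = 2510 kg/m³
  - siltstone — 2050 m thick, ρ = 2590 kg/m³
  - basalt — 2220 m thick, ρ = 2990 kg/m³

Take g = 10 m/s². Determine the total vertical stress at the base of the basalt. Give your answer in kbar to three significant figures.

2.14 kbar

seawater: 1030 kg/m³ × 10 m/s² × 2140 m = 2.204×10^7 Pa = 0.2204 kbar
shale: 2510 kg/m³ × 10 m/s² × 2880 m = 7.229×10^7 Pa = 0.7229 kbar
siltstone: 2590 kg/m³ × 10 m/s² × 2050 m = 5.309×10^7 Pa = 0.5310 kbar
basalt: 2990 kg/m³ × 10 m/s² × 2220 m = 6.638×10^7 Pa = 0.6638 kbar
Total = 0.2204 + 0.7229 + 0.5310 + 0.6638 = 2.1380 kbar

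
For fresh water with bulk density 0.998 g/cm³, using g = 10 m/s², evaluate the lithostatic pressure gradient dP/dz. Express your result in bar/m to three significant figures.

dP/dz = ρg = 998 kg/m³ × 10 m/s² = 9980.0 Pa/m
= 9980.0 Pa/m × (1 bar/m / 1.0000×10^5 Pa/m) = 0.099800 bar/m

0.0998 bar/m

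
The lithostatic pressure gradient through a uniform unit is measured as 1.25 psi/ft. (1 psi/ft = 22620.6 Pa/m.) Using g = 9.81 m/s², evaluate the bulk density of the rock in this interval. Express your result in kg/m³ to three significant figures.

2880 kg/m³

ρ = (dP/dz)/g = 1.25 psi/ft / 9.81 m/s² = 28276 Pa/m / 9.81 m/s² = 2882.3 kg/m³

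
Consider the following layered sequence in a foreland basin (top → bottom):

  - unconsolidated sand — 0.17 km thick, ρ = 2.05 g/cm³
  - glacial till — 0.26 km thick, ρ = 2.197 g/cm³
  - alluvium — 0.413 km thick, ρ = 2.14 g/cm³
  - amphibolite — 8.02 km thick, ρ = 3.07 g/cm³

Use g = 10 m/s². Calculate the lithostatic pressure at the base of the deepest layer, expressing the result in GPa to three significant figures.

unconsolidated sand: 2050 kg/m³ × 10 m/s² × 170 m = 3.485×10^6 Pa = 3.485×10^-3 GPa
glacial till: 2197 kg/m³ × 10 m/s² × 260 m = 5.712×10^6 Pa = 5.712×10^-3 GPa
alluvium: 2140 kg/m³ × 10 m/s² × 413 m = 8.838×10^6 Pa = 8.838×10^-3 GPa
amphibolite: 3070 kg/m³ × 10 m/s² × 8020 m = 2.462×10^8 Pa = 0.2462 GPa
Total = 3.485×10^-3 + 5.712×10^-3 + 8.838×10^-3 + 0.2462 = 0.26425 GPa

0.264 GPa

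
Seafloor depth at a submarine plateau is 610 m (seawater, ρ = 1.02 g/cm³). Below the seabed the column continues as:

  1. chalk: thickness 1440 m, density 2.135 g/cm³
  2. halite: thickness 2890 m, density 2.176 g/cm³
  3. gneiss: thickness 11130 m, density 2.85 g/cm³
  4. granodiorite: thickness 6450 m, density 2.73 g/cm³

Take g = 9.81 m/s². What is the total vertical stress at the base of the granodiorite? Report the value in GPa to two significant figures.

0.58 GPa

seawater: 1020 kg/m³ × 9.81 m/s² × 610 m = 6.104×10^6 Pa = 6.104×10^-3 GPa
chalk: 2135 kg/m³ × 9.81 m/s² × 1440 m = 3.016×10^7 Pa = 0.03016 GPa
halite: 2176 kg/m³ × 9.81 m/s² × 2890 m = 6.169×10^7 Pa = 0.06169 GPa
gneiss: 2850 kg/m³ × 9.81 m/s² × 11130 m = 3.112×10^8 Pa = 0.3112 GPa
granodiorite: 2730 kg/m³ × 9.81 m/s² × 6450 m = 1.727×10^8 Pa = 0.1727 GPa
Total = 6.104×10^-3 + 0.03016 + 0.06169 + 0.3112 + 0.1727 = 0.58187 GPa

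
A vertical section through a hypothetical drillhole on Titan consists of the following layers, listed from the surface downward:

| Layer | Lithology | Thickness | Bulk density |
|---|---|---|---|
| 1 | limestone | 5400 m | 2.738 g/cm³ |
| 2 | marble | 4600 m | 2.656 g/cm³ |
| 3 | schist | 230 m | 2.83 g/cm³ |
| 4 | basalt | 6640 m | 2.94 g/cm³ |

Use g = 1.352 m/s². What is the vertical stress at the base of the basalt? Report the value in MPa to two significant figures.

64 MPa

limestone: 2738 kg/m³ × 1.352 m/s² × 5400 m = 1.999×10^7 Pa = 19.99 MPa
marble: 2656 kg/m³ × 1.352 m/s² × 4600 m = 1.652×10^7 Pa = 16.52 MPa
schist: 2830 kg/m³ × 1.352 m/s² × 230 m = 8.800×10^5 Pa = 0.8800 MPa
basalt: 2940 kg/m³ × 1.352 m/s² × 6640 m = 2.639×10^7 Pa = 26.39 MPa
Total = 19.99 + 16.52 + 0.8800 + 26.39 = 63.781 MPa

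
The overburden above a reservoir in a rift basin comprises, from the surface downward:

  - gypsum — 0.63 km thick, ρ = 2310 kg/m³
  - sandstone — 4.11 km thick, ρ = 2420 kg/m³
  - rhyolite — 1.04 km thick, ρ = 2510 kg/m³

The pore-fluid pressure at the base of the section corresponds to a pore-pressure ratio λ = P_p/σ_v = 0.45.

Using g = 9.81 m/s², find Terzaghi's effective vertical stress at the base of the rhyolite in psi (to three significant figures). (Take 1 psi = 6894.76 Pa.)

11000 psi

Overburden (lithostatic) stress σ_v:
gypsum: 2310 kg/m³ × 9.81 m/s² × 630 m = 1.428×10^7 Pa = 14.28 MPa
sandstone: 2420 kg/m³ × 9.81 m/s² × 4110 m = 9.757×10^7 Pa = 97.57 MPa
rhyolite: 2510 kg/m³ × 9.81 m/s² × 1040 m = 2.561×10^7 Pa = 25.61 MPa
Total = 14.28 + 97.57 + 25.61 = 137.46 MPa
Pore pressure P_p = λ·σ_v = 0.45 × 137.5 MPa = 61.86 MPa
Effective stress σ' = σ_v − P_p = 137.5 − 61.86 = 75.601 MPa = 10965 psi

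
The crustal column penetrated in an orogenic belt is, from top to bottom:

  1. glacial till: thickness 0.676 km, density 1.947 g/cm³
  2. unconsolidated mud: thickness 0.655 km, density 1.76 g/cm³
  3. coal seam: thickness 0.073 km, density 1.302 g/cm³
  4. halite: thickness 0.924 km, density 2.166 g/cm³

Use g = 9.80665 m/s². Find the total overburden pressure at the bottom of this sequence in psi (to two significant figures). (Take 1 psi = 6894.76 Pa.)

glacial till: 1947 kg/m³ × 9.80665 m/s² × 676 m = 1.291×10^7 Pa = 1872 psi
unconsolidated mud: 1760 kg/m³ × 9.80665 m/s² × 655 m = 1.131×10^7 Pa = 1640 psi
coal seam: 1302 kg/m³ × 9.80665 m/s² × 73 m = 9.321×10^5 Pa = 135.2 psi
halite: 2166 kg/m³ × 9.80665 m/s² × 924 m = 1.963×10^7 Pa = 2847 psi
Total = 1872 + 1640 + 135.2 + 2847 = 6493.5 psi

6500 psi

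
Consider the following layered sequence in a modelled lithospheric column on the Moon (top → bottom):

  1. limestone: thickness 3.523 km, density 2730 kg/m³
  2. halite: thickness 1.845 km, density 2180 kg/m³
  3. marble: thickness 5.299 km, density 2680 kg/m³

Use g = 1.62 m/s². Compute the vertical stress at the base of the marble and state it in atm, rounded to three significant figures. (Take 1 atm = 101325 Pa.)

445 atm

limestone: 2730 kg/m³ × 1.62 m/s² × 3523 m = 1.558×10^7 Pa = 153.8 atm
halite: 2180 kg/m³ × 1.62 m/s² × 1845 m = 6.516×10^6 Pa = 64.31 atm
marble: 2680 kg/m³ × 1.62 m/s² × 5299 m = 2.301×10^7 Pa = 227.1 atm
Total = 153.8 + 64.31 + 227.1 = 445.13 atm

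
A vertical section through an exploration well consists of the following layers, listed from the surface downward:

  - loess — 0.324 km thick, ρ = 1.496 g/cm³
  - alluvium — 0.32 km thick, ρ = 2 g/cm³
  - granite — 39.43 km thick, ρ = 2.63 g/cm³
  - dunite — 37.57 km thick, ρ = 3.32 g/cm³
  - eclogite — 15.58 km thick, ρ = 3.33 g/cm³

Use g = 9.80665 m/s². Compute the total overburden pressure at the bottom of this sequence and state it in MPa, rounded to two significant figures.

loess: 1496 kg/m³ × 9.80665 m/s² × 324 m = 4.753×10^6 Pa = 4.753 MPa
alluvium: 2000 kg/m³ × 9.80665 m/s² × 320 m = 6.276×10^6 Pa = 6.276 MPa
granite: 2630 kg/m³ × 9.80665 m/s² × 39430 m = 1.017×10^9 Pa = 1017 MPa
dunite: 3320 kg/m³ × 9.80665 m/s² × 37570 m = 1.223×10^9 Pa = 1223 MPa
eclogite: 3330 kg/m³ × 9.80665 m/s² × 15580 m = 5.088×10^8 Pa = 508.8 MPa
Total = 4.753 + 6.276 + 1017 + 1223 + 508.8 = 2760.0 MPa

2800 MPa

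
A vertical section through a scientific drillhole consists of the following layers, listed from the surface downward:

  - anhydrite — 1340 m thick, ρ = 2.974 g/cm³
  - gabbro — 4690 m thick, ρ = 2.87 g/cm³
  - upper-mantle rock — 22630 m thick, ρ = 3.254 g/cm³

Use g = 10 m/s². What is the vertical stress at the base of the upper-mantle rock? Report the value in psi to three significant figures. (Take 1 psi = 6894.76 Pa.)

132000 psi

anhydrite: 2974 kg/m³ × 10 m/s² × 1340 m = 3.985×10^7 Pa = 5780 psi
gabbro: 2870 kg/m³ × 10 m/s² × 4690 m = 1.346×10^8 Pa = 19523 psi
upper-mantle rock: 3254 kg/m³ × 10 m/s² × 22630 m = 7.364×10^8 Pa = 1.068×10^5 psi
Total = 5780 + 19523 + 1.068×10^5 = 1.3211×10^5 psi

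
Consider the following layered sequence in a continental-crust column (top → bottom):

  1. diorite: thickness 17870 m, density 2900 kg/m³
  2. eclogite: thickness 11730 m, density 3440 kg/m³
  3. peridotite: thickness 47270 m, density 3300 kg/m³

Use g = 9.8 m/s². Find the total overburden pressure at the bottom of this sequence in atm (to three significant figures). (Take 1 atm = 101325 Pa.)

24000 atm

diorite: 2900 kg/m³ × 9.8 m/s² × 17870 m = 5.079×10^8 Pa = 5012 atm
eclogite: 3440 kg/m³ × 9.8 m/s² × 11730 m = 3.954×10^8 Pa = 3903 atm
peridotite: 3300 kg/m³ × 9.8 m/s² × 47270 m = 1.529×10^9 Pa = 15087 atm
Total = 5012 + 3903 + 15087 = 24002 atm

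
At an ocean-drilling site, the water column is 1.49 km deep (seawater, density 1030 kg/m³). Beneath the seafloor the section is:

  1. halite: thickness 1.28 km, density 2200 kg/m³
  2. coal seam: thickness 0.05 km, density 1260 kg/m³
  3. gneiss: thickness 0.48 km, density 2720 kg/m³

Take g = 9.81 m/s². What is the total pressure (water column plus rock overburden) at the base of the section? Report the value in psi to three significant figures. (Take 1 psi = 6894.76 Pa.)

seawater: 1030 kg/m³ × 9.81 m/s² × 1490 m = 1.506×10^7 Pa = 2184 psi
halite: 2200 kg/m³ × 9.81 m/s² × 1280 m = 2.762×10^7 Pa = 4007 psi
coal seam: 1260 kg/m³ × 9.81 m/s² × 50 m = 6.180×10^5 Pa = 89.64 psi
gneiss: 2720 kg/m³ × 9.81 m/s² × 480 m = 1.281×10^7 Pa = 1858 psi
Total = 2184 + 4007 + 89.64 + 1858 = 8137.5 psi

8140 psi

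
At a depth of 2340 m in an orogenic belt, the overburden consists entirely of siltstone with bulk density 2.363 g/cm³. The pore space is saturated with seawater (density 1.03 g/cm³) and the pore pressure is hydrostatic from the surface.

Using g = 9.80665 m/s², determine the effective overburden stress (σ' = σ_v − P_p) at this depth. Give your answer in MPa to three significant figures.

Overburden (lithostatic) stress σ_v:
siltstone: 2363 kg/m³ × 9.80665 m/s² × 2340 m = 5.423×10^7 Pa = 54.23 MPa
Pore pressure P_p = 1030 kg/m³ × 9.80665 m/s² × 2340 m = 2.364×10^7 Pa = 23.64 MPa
Effective stress σ' = σ_v − P_p = 54.23 − 23.64 = 30.589 MPa

30.6 MPa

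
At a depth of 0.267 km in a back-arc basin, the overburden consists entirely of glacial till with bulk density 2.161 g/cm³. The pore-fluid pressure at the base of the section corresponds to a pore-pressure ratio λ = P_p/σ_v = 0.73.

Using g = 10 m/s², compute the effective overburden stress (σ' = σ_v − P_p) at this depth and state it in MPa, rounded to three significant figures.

1.56 MPa

Overburden (lithostatic) stress σ_v:
glacial till: 2161 kg/m³ × 10 m/s² × 267 m = 5.770×10^6 Pa = 5.770 MPa
Pore pressure P_p = λ·σ_v = 0.73 × 5.770 MPa = 4.212 MPa
Effective stress σ' = σ_v − P_p = 5.770 − 4.212 = 1.5579 MPa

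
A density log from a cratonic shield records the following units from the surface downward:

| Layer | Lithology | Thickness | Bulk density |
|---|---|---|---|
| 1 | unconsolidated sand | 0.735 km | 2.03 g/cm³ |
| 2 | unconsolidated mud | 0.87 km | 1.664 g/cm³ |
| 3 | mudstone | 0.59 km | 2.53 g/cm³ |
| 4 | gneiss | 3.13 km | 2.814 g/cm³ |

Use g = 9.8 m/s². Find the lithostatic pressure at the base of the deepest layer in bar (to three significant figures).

1300 bar

unconsolidated sand: 2030 kg/m³ × 9.8 m/s² × 735 m = 1.462×10^7 Pa = 146.2 bar
unconsolidated mud: 1664 kg/m³ × 9.8 m/s² × 870 m = 1.419×10^7 Pa = 141.9 bar
mudstone: 2530 kg/m³ × 9.8 m/s² × 590 m = 1.463×10^7 Pa = 146.3 bar
gneiss: 2814 kg/m³ × 9.8 m/s² × 3130 m = 8.632×10^7 Pa = 863.2 bar
Total = 146.2 + 141.9 + 146.3 + 863.2 = 1297.5 bar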